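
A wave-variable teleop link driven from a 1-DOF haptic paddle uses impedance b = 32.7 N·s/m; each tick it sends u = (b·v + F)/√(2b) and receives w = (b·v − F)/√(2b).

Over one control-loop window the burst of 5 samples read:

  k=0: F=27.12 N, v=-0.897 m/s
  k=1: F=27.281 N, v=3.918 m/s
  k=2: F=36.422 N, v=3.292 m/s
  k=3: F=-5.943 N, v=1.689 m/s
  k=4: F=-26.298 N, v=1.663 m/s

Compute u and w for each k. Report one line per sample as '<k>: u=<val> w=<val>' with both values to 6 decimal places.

0: u=-0.273512 w=-6.980551
1: u=19.215913 w=12.469057
2: u=17.815003 w=8.807489
3: u=6.094613 w=7.564375
4: u=3.472488 w=9.976238

k=0: b·v=32.7×(-0.897)=-29.331900; √(2b)=8.087027; u=(-29.331900+27.12)/8.087027=-0.273512, w=(-29.331900−27.12)/8.087027=-6.980551
k=1: b·v=32.7×3.918=128.118600; √(2b)=8.087027; u=(128.118600+27.281)/8.087027=19.215913, w=(128.118600−27.281)/8.087027=12.469057
k=2: b·v=32.7×3.292=107.648400; √(2b)=8.087027; u=(107.648400+36.422)/8.087027=17.815003, w=(107.648400−36.422)/8.087027=8.807489
k=3: b·v=32.7×1.689=55.230300; √(2b)=8.087027; u=(55.230300+(-5.943))/8.087027=6.094613, w=(55.230300−(-5.943))/8.087027=7.564375
k=4: b·v=32.7×1.663=54.380100; √(2b)=8.087027; u=(54.380100+(-26.298))/8.087027=3.472488, w=(54.380100−(-26.298))/8.087027=9.976238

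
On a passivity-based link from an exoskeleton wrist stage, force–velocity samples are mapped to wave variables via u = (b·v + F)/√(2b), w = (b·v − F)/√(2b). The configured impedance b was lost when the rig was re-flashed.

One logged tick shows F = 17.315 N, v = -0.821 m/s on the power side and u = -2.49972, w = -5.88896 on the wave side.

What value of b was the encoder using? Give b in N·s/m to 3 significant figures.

u + w = -8.3887;  u + w = √(2b)·v, so √(2b) = -8.3887/(-0.821) = 10.2176.
b = (√(2b))²/2 = 104.4001/2 = 52.2001.
(Check via u − w = 2F/√(2b): u − w = 3.3892, 2F/√(2b) = 3.3892.)

b = 52.2 N·s/m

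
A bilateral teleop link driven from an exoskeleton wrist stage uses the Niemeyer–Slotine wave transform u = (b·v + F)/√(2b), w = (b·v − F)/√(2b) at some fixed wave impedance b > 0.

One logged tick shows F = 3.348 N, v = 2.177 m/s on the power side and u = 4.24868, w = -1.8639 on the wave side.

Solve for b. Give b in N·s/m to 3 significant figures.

u + w = 2.38478;  u + w = √(2b)·v, so √(2b) = 2.38478/2.177 = 1.09544.
b = (√(2b))²/2 = 1.20000/2 = 0.60000.
(Check via u − w = 2F/√(2b): u − w = 6.11258, 2F/√(2b) = 6.11259.)

b = 0.6 N·s/m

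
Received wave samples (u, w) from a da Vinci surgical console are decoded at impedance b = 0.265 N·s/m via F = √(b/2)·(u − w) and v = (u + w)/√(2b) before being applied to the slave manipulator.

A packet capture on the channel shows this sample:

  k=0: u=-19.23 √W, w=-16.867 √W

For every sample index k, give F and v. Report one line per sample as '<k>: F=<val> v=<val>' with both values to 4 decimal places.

0: F=-0.8601 v=-49.5830

k=0: u−w=-2.3630, u+w=-36.0970; √(b/2)=0.3640, √(2b)=0.7280; F=0.3640×(-2.363)=-0.8601, v=-36.0970/0.7280=-49.5830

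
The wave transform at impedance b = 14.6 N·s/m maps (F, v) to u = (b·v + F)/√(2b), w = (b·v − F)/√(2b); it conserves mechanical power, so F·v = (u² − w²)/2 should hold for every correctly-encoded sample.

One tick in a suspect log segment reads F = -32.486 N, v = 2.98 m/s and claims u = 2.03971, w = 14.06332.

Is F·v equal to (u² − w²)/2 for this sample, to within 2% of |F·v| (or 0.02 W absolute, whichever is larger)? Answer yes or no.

F·v = (-32.486)×2.98 = -96.80828 W.
(u² − w²)/2 = (4.16042 − 197.77697)/2 = -96.80828 W.
|Δ| = 0.00000;  2% of max(1, |F·v|) = 1.93617.

yes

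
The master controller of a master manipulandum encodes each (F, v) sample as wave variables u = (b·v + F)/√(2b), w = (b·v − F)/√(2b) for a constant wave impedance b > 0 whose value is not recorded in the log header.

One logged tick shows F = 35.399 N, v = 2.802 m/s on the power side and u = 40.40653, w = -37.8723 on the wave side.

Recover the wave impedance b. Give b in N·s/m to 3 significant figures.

b = 0.409 N·s/m

u + w = 2.5342;  u + w = √(2b)·v, so √(2b) = 2.5342/2.802 = 0.9044.
b = (√(2b))²/2 = 0.8180/2 = 0.4090.
(Check via u − w = 2F/√(2b): u − w = 78.2788, 2F/√(2b) = 78.2786.)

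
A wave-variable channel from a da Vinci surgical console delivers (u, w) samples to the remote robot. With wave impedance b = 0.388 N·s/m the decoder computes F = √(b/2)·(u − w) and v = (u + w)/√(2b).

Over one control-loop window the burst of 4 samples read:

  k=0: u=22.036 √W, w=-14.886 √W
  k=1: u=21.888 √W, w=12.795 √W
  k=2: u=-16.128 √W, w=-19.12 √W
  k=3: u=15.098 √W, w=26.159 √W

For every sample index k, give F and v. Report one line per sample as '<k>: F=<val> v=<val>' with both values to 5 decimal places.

0: F=16.26245 v=8.11662
1: F=4.00505 v=39.37185
2: F=1.31784 v=-40.01323
3: F=-4.87187 v=46.83460

k=0: u−w=36.92200, u+w=7.15000; √(b/2)=0.44045, √(2b)=0.88091; F=0.44045×36.922=16.26245, v=7.15000/0.88091=8.11662
k=1: u−w=9.09300, u+w=34.68300; √(b/2)=0.44045, √(2b)=0.88091; F=0.44045×9.093=4.00505, v=34.68300/0.88091=39.37185
k=2: u−w=2.99200, u+w=-35.24800; √(b/2)=0.44045, √(2b)=0.88091; F=0.44045×2.992=1.31784, v=-35.24800/0.88091=-40.01323
k=3: u−w=-11.06100, u+w=41.25700; √(b/2)=0.44045, √(2b)=0.88091; F=0.44045×(-11.061)=-4.87187, v=41.25700/0.88091=46.83460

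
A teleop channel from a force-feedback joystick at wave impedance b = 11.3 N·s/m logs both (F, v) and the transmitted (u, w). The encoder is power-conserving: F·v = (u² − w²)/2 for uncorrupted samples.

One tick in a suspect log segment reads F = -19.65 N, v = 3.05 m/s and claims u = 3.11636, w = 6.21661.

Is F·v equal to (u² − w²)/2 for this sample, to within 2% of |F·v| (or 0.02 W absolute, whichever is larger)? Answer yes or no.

no

F·v = (-19.65)×3.05 = -59.9325 W.
(u² − w²)/2 = (9.7117 − 38.6462)/2 = -14.4673 W.
|Δ| = 45.4652;  2% of max(1, |F·v|) = 1.1986.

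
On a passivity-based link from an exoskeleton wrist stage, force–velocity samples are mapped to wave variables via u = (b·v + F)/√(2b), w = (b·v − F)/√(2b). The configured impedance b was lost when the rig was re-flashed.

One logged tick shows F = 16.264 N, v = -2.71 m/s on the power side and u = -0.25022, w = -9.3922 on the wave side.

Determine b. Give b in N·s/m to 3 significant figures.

u + w = -9.64242;  u + w = √(2b)·v, so √(2b) = -9.64242/(-2.71) = 3.55809.
b = (√(2b))²/2 = 12.65999/2 = 6.33000.
(Check via u − w = 2F/√(2b): u − w = 9.14198, 2F/√(2b) = 9.14199.)

b = 6.33 N·s/m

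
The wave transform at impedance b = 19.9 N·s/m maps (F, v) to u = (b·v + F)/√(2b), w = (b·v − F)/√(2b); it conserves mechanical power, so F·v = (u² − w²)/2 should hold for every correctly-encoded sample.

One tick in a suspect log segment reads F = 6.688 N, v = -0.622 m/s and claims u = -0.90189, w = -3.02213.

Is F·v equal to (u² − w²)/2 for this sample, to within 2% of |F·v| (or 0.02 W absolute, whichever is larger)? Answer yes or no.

yes

F·v = 6.688×(-0.622) = -4.15994 W.
(u² − w²)/2 = (0.81341 − 9.13327)/2 = -4.15993 W.
|Δ| = 0.00000;  2% of max(1, |F·v|) = 0.08320.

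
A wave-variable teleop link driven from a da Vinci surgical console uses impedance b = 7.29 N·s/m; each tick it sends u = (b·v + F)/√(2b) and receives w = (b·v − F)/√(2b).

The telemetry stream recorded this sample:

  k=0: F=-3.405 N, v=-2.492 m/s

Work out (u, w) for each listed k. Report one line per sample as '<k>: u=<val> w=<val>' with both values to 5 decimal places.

k=0: b·v=7.29×(-2.492)=-18.16668; √(2b)=3.81838; u=(-18.16668+(-3.405))/3.81838=-5.64944, w=(-18.16668−(-3.405))/3.81838=-3.86596

0: u=-5.64944 w=-3.86596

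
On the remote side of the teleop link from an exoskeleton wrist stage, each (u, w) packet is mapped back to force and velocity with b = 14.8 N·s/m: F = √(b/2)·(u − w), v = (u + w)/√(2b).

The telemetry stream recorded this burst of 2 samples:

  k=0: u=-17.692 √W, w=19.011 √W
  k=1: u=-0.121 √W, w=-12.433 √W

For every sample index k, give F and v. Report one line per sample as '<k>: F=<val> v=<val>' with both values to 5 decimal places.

k=0: u−w=-36.70300, u+w=1.31900; √(b/2)=2.72029, √(2b)=5.44059; F=2.72029×(-36.703)=-99.84295, v=1.31900/5.44059=0.24244
k=1: u−w=12.31200, u+w=-12.55400; √(b/2)=2.72029, √(2b)=5.44059; F=2.72029×12.312=33.49226, v=-12.55400/5.44059=-2.30747

0: F=-99.84295 v=0.24244
1: F=33.49226 v=-2.30747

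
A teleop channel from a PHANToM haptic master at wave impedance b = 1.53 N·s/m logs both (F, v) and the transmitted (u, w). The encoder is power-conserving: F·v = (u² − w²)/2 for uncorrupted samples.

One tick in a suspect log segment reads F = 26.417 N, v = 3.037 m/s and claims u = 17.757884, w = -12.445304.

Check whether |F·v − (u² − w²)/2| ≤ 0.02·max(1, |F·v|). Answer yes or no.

yes

F·v = 26.417×3.037 = 80.228429 W.
(u² − w²)/2 = (315.342444 − 154.885592)/2 = 80.228426 W.
|Δ| = 0.000003;  2% of max(1, |F·v|) = 1.604569.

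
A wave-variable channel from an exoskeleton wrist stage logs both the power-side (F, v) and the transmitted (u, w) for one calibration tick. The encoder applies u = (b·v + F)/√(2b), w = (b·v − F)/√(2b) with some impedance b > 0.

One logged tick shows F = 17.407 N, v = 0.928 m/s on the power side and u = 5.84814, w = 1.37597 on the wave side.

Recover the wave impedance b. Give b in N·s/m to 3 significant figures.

b = 30.3 N·s/m

u + w = 7.2241;  u + w = √(2b)·v, so √(2b) = 7.2241/0.928 = 7.7846.
b = (√(2b))²/2 = 60.6000/2 = 30.3000.
(Check via u − w = 2F/√(2b): u − w = 4.4722, 2F/√(2b) = 4.4722.)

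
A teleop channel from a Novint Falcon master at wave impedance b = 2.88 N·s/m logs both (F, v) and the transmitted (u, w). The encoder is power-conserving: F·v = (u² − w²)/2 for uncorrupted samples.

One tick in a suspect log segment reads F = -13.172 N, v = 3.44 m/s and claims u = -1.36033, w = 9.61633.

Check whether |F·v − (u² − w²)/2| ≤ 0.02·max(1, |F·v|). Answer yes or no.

F·v = (-13.172)×3.44 = -45.3117 W.
(u² − w²)/2 = (1.8505 − 92.4738)/2 = -45.3117 W.
|Δ| = 0.0000;  2% of max(1, |F·v|) = 0.9062.

yes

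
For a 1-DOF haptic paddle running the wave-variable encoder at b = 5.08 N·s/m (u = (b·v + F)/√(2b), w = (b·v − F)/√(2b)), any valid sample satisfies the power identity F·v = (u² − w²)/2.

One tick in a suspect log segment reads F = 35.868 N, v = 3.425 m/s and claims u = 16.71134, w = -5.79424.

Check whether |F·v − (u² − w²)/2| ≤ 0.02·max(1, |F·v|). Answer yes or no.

F·v = 35.868×3.425 = 122.84790 W.
(u² − w²)/2 = (279.26888 − 33.57322)/2 = 122.84783 W.
|Δ| = 0.00007;  2% of max(1, |F·v|) = 2.45696.

yes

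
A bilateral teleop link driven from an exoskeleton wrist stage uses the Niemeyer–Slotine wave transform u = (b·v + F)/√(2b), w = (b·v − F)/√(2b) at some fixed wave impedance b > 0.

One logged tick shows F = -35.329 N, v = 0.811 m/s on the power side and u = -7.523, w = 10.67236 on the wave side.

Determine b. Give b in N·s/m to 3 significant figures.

b = 7.54 N·s/m

u + w = 3.14936;  u + w = √(2b)·v, so √(2b) = 3.14936/0.811 = 3.88330.
b = (√(2b))²/2 = 15.08005/2 = 7.54003.
(Check via u − w = 2F/√(2b): u − w = -18.19536, 2F/√(2b) = -18.19533.)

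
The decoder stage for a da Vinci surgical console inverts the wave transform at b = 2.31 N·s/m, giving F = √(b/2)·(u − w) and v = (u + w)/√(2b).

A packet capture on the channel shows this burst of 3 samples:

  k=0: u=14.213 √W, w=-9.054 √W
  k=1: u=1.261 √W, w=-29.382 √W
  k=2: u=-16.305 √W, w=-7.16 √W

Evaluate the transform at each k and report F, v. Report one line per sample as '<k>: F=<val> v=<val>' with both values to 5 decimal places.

0: F=25.00526 v=2.40018
1: F=32.93232 v=-13.08307
2: F=-9.82822 v=-10.91691

k=0: u−w=23.26700, u+w=5.15900; √(b/2)=1.07471, √(2b)=2.14942; F=1.07471×23.267=25.00526, v=5.15900/2.14942=2.40018
k=1: u−w=30.64300, u+w=-28.12100; √(b/2)=1.07471, √(2b)=2.14942; F=1.07471×30.643=32.93232, v=-28.12100/2.14942=-13.08307
k=2: u−w=-9.14500, u+w=-23.46500; √(b/2)=1.07471, √(2b)=2.14942; F=1.07471×(-9.145)=-9.82822, v=-23.46500/2.14942=-10.91691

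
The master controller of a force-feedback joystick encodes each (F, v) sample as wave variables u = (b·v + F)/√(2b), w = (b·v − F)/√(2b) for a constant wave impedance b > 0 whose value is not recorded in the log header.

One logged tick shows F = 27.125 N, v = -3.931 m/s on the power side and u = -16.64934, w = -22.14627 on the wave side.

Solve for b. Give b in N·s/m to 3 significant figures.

u + w = -38.79561;  u + w = √(2b)·v, so √(2b) = -38.79561/(-3.931) = 9.86915.
b = (√(2b))²/2 = 97.40003/2 = 48.70001.
(Check via u − w = 2F/√(2b): u − w = 5.49693, 2F/√(2b) = 5.49693.)

b = 48.7 N·s/m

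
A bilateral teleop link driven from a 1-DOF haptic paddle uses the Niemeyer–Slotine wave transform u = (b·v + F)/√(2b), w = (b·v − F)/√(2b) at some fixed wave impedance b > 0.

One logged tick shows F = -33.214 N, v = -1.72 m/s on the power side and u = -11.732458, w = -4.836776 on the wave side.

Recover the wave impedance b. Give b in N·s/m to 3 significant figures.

b = 46.4 N·s/m

u + w = -16.569234;  u + w = √(2b)·v, so √(2b) = -16.569234/(-1.72) = 9.633276.
b = (√(2b))²/2 = 92.799998/2 = 46.399999.
(Check via u − w = 2F/√(2b): u − w = -6.895682, 2F/√(2b) = -6.895681.)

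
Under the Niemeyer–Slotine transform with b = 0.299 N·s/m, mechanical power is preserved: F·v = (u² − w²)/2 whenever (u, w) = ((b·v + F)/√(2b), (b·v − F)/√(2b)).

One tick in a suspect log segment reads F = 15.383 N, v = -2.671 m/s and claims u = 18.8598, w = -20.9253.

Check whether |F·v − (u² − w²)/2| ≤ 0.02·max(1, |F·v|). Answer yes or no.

yes

F·v = 15.383×(-2.671) = -41.08799 W.
(u² − w²)/2 = (355.69206 − 437.86818)/2 = -41.08806 W.
|Δ| = 0.00007;  2% of max(1, |F·v|) = 0.82176.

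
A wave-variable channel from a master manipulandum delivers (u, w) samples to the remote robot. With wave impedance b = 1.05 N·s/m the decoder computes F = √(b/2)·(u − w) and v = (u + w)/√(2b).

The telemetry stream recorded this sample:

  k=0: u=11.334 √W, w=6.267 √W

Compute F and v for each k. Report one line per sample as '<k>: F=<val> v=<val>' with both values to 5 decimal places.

0: F=3.67139 v=12.14584

k=0: u−w=5.06700, u+w=17.60100; √(b/2)=0.72457, √(2b)=1.44914; F=0.72457×5.067=3.67139, v=17.60100/1.44914=12.14584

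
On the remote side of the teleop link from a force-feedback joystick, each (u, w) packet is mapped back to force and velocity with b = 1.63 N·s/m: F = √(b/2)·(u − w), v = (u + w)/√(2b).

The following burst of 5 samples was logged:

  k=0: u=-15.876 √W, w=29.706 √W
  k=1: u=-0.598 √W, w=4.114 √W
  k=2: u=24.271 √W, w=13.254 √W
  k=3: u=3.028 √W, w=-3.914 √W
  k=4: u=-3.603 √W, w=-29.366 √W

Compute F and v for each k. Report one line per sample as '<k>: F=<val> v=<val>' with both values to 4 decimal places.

0: F=-41.1502 v=7.6597
1: F=-4.2539 v=1.9473
2: F=9.9459 v=20.7832
3: F=6.2671 v=-0.4907
4: F=23.2582 v=-18.2598

k=0: u−w=-45.5820, u+w=13.8300; √(b/2)=0.9028, √(2b)=1.8055; F=0.9028×(-45.582)=-41.1502, v=13.8300/1.8055=7.6597
k=1: u−w=-4.7120, u+w=3.5160; √(b/2)=0.9028, √(2b)=1.8055; F=0.9028×(-4.712)=-4.2539, v=3.5160/1.8055=1.9473
k=2: u−w=11.0170, u+w=37.5250; √(b/2)=0.9028, √(2b)=1.8055; F=0.9028×11.017=9.9459, v=37.5250/1.8055=20.7832
k=3: u−w=6.9420, u+w=-0.8860; √(b/2)=0.9028, √(2b)=1.8055; F=0.9028×6.942=6.2671, v=-0.8860/1.8055=-0.4907
k=4: u−w=25.7630, u+w=-32.9690; √(b/2)=0.9028, √(2b)=1.8055; F=0.9028×25.763=23.2582, v=-32.9690/1.8055=-18.2598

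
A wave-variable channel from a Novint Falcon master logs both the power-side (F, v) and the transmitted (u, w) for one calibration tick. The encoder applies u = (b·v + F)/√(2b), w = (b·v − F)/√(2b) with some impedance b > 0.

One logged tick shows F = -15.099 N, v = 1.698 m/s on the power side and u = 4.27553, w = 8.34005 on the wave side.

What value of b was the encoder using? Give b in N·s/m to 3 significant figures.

u + w = 12.6156;  u + w = √(2b)·v, so √(2b) = 12.6156/1.698 = 7.4297.
b = (√(2b))²/2 = 55.2000/2 = 27.6000.
(Check via u − w = 2F/√(2b): u − w = -4.0645, 2F/√(2b) = -4.0645.)

b = 27.6 N·s/m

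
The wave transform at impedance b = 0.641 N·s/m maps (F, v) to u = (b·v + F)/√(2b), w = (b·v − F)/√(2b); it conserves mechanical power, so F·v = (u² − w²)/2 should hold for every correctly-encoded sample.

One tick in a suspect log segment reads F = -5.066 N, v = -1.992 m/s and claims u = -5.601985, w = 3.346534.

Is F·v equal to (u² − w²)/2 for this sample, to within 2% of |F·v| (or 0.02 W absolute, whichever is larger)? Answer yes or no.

F·v = (-5.066)×(-1.992) = 10.091472 W.
(u² − w²)/2 = (31.382236 − 11.199290)/2 = 10.091473 W.
|Δ| = 0.000001;  2% of max(1, |F·v|) = 0.201829.

yes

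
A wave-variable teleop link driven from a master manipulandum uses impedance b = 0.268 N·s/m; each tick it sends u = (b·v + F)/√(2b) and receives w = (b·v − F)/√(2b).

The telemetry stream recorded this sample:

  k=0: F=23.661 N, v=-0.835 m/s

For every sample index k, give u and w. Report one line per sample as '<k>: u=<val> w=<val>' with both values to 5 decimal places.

0: u=32.01280 w=-32.62412

k=0: b·v=0.268×(-0.835)=-0.22378; √(2b)=0.73212; u=(-0.22378+23.661)/0.73212=32.01280, w=(-0.22378−23.661)/0.73212=-32.62412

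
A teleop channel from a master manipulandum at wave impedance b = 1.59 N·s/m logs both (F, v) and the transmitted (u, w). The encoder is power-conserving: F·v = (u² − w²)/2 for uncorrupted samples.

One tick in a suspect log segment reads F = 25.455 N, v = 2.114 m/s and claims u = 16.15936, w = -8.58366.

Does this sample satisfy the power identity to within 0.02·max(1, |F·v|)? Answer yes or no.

no

F·v = 25.455×2.114 = 53.8119 W.
(u² − w²)/2 = (261.1249 − 73.6792)/2 = 93.7228 W.
|Δ| = 39.9110;  2% of max(1, |F·v|) = 1.0762.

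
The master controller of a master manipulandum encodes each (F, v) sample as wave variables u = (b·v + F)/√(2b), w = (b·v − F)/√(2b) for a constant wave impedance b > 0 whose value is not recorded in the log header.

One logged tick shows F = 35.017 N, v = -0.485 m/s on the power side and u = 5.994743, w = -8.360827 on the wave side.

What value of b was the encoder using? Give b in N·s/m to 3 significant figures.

b = 11.9 N·s/m

u + w = -2.366084;  u + w = √(2b)·v, so √(2b) = -2.366084/(-0.485) = 4.878524.
b = (√(2b))²/2 = 23.799994/2 = 11.899997.
(Check via u − w = 2F/√(2b): u − w = 14.355570, 2F/√(2b) = 14.355572.)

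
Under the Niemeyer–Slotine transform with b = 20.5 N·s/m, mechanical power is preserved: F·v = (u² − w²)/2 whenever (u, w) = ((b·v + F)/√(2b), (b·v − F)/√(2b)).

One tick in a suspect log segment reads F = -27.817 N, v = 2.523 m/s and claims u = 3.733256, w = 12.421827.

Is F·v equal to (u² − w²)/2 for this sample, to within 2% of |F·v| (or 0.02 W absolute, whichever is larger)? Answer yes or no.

yes

F·v = (-27.817)×2.523 = -70.182291 W.
(u² − w²)/2 = (13.937200 − 154.301786)/2 = -70.182293 W.
|Δ| = 0.000002;  2% of max(1, |F·v|) = 1.403646.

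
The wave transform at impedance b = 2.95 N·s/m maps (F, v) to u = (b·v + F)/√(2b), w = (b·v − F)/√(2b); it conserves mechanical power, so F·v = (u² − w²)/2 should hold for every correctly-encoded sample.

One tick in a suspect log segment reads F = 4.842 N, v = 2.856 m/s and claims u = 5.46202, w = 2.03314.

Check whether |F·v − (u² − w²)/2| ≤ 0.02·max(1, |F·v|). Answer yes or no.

F·v = 4.842×2.856 = 13.8288 W.
(u² − w²)/2 = (29.8337 − 4.1337)/2 = 12.8500 W.
|Δ| = 0.9787;  2% of max(1, |F·v|) = 0.2766.

no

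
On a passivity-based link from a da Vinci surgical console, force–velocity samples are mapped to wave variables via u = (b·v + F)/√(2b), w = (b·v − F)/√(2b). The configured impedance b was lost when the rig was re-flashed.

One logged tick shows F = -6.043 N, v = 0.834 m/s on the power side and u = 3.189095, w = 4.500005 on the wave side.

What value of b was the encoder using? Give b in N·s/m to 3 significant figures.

b = 42.5 N·s/m

u + w = 7.689100;  u + w = √(2b)·v, so √(2b) = 7.689100/0.834 = 9.219544.
b = (√(2b))²/2 = 84.999998/2 = 42.499999.
(Check via u − w = 2F/√(2b): u − w = -1.310910, 2F/√(2b) = -1.310911.)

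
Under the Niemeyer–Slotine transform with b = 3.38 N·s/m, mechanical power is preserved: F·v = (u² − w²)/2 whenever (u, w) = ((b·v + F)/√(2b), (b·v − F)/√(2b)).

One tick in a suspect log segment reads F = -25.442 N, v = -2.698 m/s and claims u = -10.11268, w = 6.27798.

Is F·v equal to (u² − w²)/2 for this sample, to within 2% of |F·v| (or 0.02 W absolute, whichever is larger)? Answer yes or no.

no

F·v = (-25.442)×(-2.698) = 68.64252 W.
(u² − w²)/2 = (102.26630 − 39.41303)/2 = 31.42663 W.
|Δ| = 37.21588;  2% of max(1, |F·v|) = 1.37285.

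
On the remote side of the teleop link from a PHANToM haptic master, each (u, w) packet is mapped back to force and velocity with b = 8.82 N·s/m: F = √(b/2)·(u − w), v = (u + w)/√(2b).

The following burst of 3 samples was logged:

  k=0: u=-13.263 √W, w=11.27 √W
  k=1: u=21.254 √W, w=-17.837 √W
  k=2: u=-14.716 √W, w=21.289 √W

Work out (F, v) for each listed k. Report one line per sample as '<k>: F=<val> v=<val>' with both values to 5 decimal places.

k=0: u−w=-24.53300, u+w=-1.99300; √(b/2)=2.10000, √(2b)=4.20000; F=2.10000×(-24.533)=-51.51930, v=-1.99300/4.20000=-0.47452
k=1: u−w=39.09100, u+w=3.41700; √(b/2)=2.10000, √(2b)=4.20000; F=2.10000×39.091=82.09110, v=3.41700/4.20000=0.81357
k=2: u−w=-36.00500, u+w=6.57300; √(b/2)=2.10000, √(2b)=4.20000; F=2.10000×(-36.005)=-75.61050, v=6.57300/4.20000=1.56500

0: F=-51.51930 v=-0.47452
1: F=82.09110 v=0.81357
2: F=-75.61050 v=1.56500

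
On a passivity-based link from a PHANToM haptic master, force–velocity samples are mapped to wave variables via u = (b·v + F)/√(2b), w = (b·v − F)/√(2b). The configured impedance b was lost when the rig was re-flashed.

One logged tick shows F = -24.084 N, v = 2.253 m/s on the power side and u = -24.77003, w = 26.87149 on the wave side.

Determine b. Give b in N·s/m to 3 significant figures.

b = 0.435 N·s/m

u + w = 2.1015;  u + w = √(2b)·v, so √(2b) = 2.1015/2.253 = 0.9327.
b = (√(2b))²/2 = 0.8700/2 = 0.4350.
(Check via u − w = 2F/√(2b): u − w = -51.6415, 2F/√(2b) = -51.6415.)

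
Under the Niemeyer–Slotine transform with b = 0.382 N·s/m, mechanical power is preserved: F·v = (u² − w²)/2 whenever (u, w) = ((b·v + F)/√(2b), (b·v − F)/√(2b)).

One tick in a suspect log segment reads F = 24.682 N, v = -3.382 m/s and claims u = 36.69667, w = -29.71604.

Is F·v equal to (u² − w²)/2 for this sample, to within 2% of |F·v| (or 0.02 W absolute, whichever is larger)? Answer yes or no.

no

F·v = 24.682×(-3.382) = -83.47452 W.
(u² − w²)/2 = (1346.64559 − 883.04303)/2 = 231.80128 W.
|Δ| = 315.27580;  2% of max(1, |F·v|) = 1.66949.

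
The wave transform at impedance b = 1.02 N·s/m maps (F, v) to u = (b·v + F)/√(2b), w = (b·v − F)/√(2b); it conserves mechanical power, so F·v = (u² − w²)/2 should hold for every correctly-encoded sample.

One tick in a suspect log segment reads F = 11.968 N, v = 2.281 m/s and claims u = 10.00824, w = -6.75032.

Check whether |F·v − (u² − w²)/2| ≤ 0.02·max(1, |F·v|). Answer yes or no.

yes

F·v = 11.968×2.281 = 27.29901 W.
(u² − w²)/2 = (100.16487 − 45.56682)/2 = 27.29902 W.
|Δ| = 0.00002;  2% of max(1, |F·v|) = 0.54598.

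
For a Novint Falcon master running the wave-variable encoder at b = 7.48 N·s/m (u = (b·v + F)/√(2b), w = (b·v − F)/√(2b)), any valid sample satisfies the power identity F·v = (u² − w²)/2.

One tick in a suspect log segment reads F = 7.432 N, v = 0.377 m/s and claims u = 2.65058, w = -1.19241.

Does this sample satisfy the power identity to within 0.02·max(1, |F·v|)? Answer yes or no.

F·v = 7.432×0.377 = 2.8019 W.
(u² − w²)/2 = (7.0256 − 1.4218)/2 = 2.8019 W.
|Δ| = 0.0000;  2% of max(1, |F·v|) = 0.0560.

yes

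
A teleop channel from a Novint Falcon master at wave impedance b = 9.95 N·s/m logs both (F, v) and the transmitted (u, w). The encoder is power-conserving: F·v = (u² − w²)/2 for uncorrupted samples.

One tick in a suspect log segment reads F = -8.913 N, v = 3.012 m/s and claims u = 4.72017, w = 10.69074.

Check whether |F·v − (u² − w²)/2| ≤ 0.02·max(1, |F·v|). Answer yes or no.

no

F·v = (-8.913)×3.012 = -26.8460 W.
(u² − w²)/2 = (22.2800 − 114.2919)/2 = -46.0060 W.
|Δ| = 19.1600;  2% of max(1, |F·v|) = 0.5369.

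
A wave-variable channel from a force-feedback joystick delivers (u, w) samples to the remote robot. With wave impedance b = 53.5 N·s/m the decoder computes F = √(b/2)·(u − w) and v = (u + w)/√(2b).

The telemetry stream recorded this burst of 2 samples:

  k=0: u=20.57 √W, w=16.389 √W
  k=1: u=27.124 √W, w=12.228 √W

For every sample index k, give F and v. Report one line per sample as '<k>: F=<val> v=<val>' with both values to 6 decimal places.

k=0: u−w=4.181000, u+w=36.959000; √(b/2)=5.172040, √(2b)=10.344080; F=5.172040×4.181=21.624300, v=36.959000/10.344080=3.572961
k=1: u−w=14.896000, u+w=39.352000; √(b/2)=5.172040, √(2b)=10.344080; F=5.172040×14.896=77.042711, v=39.352000/10.344080=3.804301

0: F=21.624300 v=3.572961
1: F=77.042711 v=3.804301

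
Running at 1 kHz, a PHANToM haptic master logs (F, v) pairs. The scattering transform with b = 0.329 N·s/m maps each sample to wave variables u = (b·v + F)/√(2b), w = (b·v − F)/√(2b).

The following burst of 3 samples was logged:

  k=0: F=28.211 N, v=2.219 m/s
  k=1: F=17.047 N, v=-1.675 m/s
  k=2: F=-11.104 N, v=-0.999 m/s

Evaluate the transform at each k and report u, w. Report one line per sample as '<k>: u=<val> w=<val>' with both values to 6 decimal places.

k=0: b·v=0.329×2.219=0.730051; √(2b)=0.811172; u=(0.730051+28.211)/0.811172=35.678070, w=(0.730051−28.211)/0.811172=-33.878079
k=1: b·v=0.329×(-1.675)=-0.551075; √(2b)=0.811172; u=(-0.551075+17.047)/0.811172=20.335915, w=(-0.551075−17.047)/0.811172=-21.694628
k=2: b·v=0.329×(-0.999)=-0.328671; √(2b)=0.811172; u=(-0.328671+(-11.104))/0.811172=-14.094016, w=(-0.328671−(-11.104))/0.811172=13.283655

0: u=35.678070 w=-33.878079
1: u=20.335915 w=-21.694628
2: u=-14.094016 w=13.283655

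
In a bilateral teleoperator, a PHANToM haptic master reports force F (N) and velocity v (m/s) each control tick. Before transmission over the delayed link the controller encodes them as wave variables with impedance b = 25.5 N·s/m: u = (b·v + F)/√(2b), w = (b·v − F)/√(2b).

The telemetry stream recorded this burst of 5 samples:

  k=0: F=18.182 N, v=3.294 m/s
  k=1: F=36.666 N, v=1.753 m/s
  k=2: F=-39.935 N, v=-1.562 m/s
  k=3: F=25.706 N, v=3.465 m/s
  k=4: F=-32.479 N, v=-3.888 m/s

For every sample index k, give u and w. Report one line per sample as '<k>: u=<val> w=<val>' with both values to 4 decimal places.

0: u=14.3079 w=9.2159
1: u=11.3937 w=1.1252
2: u=-11.1695 w=0.0146
3: u=15.9721 w=8.7730
4: u=-18.4309 w=-9.3350

k=0: b·v=25.5×3.294=83.9970; √(2b)=7.1414; u=(83.9970+18.182)/7.1414=14.3079, w=(83.9970−18.182)/7.1414=9.2159
k=1: b·v=25.5×1.753=44.7015; √(2b)=7.1414; u=(44.7015+36.666)/7.1414=11.3937, w=(44.7015−36.666)/7.1414=1.1252
k=2: b·v=25.5×(-1.562)=-39.8310; √(2b)=7.1414; u=(-39.8310+(-39.935))/7.1414=-11.1695, w=(-39.8310−(-39.935))/7.1414=0.0146
k=3: b·v=25.5×3.465=88.3575; √(2b)=7.1414; u=(88.3575+25.706)/7.1414=15.9721, w=(88.3575−25.706)/7.1414=8.7730
k=4: b·v=25.5×(-3.888)=-99.1440; √(2b)=7.1414; u=(-99.1440+(-32.479))/7.1414=-18.4309, w=(-99.1440−(-32.479))/7.1414=-9.3350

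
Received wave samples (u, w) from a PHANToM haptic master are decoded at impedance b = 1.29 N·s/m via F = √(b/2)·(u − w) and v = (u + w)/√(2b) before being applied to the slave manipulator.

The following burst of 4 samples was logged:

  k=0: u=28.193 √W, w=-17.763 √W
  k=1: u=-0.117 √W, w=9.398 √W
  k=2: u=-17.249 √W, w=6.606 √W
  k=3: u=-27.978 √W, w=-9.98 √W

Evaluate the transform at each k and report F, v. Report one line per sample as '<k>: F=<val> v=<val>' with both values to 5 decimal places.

k=0: u−w=45.95600, u+w=10.43000; √(b/2)=0.80312, √(2b)=1.60624; F=0.80312×45.956=36.90813, v=10.43000/1.60624=6.49343
k=1: u−w=-9.51500, u+w=9.28100; √(b/2)=0.80312, √(2b)=1.60624; F=0.80312×(-9.515)=-7.64168, v=9.28100/1.60624=5.77810
k=2: u−w=-23.85500, u+w=-10.64300; √(b/2)=0.80312, √(2b)=1.60624; F=0.80312×(-23.855)=-19.15840, v=-10.64300/1.60624=-6.62604
k=3: u−w=-17.99800, u+w=-37.95800; √(b/2)=0.80312, √(2b)=1.60624; F=0.80312×(-17.998)=-14.45453, v=-37.95800/1.60624=-23.63162

0: F=36.90813 v=6.49343
1: F=-7.64168 v=5.77810
2: F=-19.15840 v=-6.62604
3: F=-14.45453 v=-23.63162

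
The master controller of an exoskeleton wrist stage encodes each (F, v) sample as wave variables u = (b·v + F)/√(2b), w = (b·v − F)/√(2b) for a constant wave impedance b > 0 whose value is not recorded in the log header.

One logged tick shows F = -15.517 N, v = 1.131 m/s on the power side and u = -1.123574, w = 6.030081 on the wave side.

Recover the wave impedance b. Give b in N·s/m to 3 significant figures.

b = 9.41 N·s/m

u + w = 4.906507;  u + w = √(2b)·v, so √(2b) = 4.906507/1.131 = 4.338202.
b = (√(2b))²/2 = 18.820001/2 = 9.410000.
(Check via u − w = 2F/√(2b): u − w = -7.153655, 2F/√(2b) = -7.153654.)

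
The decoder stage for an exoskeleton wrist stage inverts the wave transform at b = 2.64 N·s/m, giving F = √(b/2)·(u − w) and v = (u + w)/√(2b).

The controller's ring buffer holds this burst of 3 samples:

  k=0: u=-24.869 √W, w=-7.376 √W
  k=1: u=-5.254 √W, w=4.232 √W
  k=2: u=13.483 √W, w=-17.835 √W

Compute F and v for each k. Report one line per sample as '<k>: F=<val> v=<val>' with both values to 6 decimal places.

0: F=-20.097927 v=-14.032835
1: F=-10.898584 v=-0.444768
2: F=35.981643 v=-1.893965

k=0: u−w=-17.493000, u+w=-32.245000; √(b/2)=1.148913, √(2b)=2.297825; F=1.148913×(-17.493)=-20.097927, v=-32.245000/2.297825=-14.032835
k=1: u−w=-9.486000, u+w=-1.022000; √(b/2)=1.148913, √(2b)=2.297825; F=1.148913×(-9.486)=-10.898584, v=-1.022000/2.297825=-0.444768
k=2: u−w=31.318000, u+w=-4.352000; √(b/2)=1.148913, √(2b)=2.297825; F=1.148913×31.318=35.981643, v=-4.352000/2.297825=-1.893965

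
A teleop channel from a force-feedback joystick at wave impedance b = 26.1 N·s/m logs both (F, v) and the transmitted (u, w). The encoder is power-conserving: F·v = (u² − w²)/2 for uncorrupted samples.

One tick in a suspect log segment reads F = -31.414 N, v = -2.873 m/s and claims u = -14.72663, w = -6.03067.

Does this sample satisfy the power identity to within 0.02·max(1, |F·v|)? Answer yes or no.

F·v = (-31.414)×(-2.873) = 90.25242 W.
(u² − w²)/2 = (216.87363 − 36.36898)/2 = 90.25233 W.
|Δ| = 0.00010;  2% of max(1, |F·v|) = 1.80505.

yes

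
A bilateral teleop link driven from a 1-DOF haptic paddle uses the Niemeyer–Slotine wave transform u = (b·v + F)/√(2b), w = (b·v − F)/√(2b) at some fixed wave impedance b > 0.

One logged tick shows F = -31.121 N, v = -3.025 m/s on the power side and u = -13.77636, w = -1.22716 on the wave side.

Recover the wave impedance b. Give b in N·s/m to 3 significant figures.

u + w = -15.00352;  u + w = √(2b)·v, so √(2b) = -15.00352/(-3.025) = 4.95984.
b = (√(2b))²/2 = 24.60003/2 = 12.30001.
(Check via u − w = 2F/√(2b): u − w = -12.54920, 2F/√(2b) = -12.54919.)

b = 12.3 N·s/m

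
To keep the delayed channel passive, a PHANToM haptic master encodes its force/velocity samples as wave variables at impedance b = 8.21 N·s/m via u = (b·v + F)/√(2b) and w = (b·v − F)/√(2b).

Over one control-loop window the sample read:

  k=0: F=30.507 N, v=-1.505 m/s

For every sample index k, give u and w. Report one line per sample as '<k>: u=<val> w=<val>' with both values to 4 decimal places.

k=0: b·v=8.21×(-1.505)=-12.3560; √(2b)=4.0522; u=(-12.3560+30.507)/4.0522=4.4793, w=(-12.3560−30.507)/4.0522=-10.5778

0: u=4.4793 w=-10.5778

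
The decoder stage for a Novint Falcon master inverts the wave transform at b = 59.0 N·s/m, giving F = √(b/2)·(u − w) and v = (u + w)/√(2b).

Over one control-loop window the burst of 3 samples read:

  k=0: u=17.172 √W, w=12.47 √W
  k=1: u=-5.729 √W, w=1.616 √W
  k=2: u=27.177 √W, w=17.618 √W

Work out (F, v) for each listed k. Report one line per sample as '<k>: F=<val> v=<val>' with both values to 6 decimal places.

k=0: u−w=4.702000, u+w=29.642000; √(b/2)=5.431390, √(2b)=10.862780; F=5.431390×4.702=25.538397, v=29.642000/10.862780=2.728767
k=1: u−w=-7.345000, u+w=-4.113000; √(b/2)=5.431390, √(2b)=10.862780; F=5.431390×(-7.345)=-39.893561, v=-4.113000/10.862780=-0.378632
k=2: u−w=9.559000, u+w=44.795000; √(b/2)=5.431390, √(2b)=10.862780; F=5.431390×9.559=51.918659, v=44.795000/10.862780=4.123714

0: F=25.538397 v=2.728767
1: F=-39.893561 v=-0.378632
2: F=51.918659 v=4.123714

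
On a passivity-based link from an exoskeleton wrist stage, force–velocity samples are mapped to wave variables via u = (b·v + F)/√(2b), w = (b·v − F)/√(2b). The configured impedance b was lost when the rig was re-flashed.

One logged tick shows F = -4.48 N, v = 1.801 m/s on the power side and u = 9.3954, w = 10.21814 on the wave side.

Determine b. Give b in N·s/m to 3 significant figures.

b = 59.3 N·s/m

u + w = 19.61354;  u + w = √(2b)·v, so √(2b) = 19.61354/1.801 = 10.89036.
b = (√(2b))²/2 = 118.59996/2 = 59.29998.
(Check via u − w = 2F/√(2b): u − w = -0.82274, 2F/√(2b) = -0.82275.)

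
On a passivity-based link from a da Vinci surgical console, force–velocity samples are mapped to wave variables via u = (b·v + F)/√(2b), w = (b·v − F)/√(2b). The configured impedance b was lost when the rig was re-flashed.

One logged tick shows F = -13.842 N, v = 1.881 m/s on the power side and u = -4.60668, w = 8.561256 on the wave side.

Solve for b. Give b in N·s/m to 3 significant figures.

b = 2.21 N·s/m

u + w = 3.954576;  u + w = √(2b)·v, so √(2b) = 3.954576/1.881 = 2.102380.
b = (√(2b))²/2 = 4.420000/2 = 2.210000.
(Check via u − w = 2F/√(2b): u − w = -13.167936, 2F/√(2b) = -13.167936.)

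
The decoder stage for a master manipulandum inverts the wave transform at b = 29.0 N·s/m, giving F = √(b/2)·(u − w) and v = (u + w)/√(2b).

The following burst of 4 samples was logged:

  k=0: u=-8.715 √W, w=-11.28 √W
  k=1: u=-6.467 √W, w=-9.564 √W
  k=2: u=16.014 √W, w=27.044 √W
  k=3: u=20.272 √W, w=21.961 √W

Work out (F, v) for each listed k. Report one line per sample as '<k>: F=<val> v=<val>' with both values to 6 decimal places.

k=0: u−w=2.565000, u+w=-19.995000; √(b/2)=3.807887, √(2b)=7.615773; F=3.807887×2.565=9.767229, v=-19.995000/7.615773=-2.625472
k=1: u−w=3.097000, u+w=-16.031000; √(b/2)=3.807887, √(2b)=7.615773; F=3.807887×3.097=11.793025, v=-16.031000/7.615773=-2.104973
k=2: u−w=-11.030000, u+w=43.058000; √(b/2)=3.807887, √(2b)=7.615773; F=3.807887×(-11.03)=-42.000989, v=43.058000/7.615773=5.653792
k=3: u−w=-1.689000, u+w=42.233000; √(b/2)=3.807887, √(2b)=7.615773; F=3.807887×(-1.689)=-6.431520, v=42.233000/7.615773=5.545465

0: F=9.767229 v=-2.625472
1: F=11.793025 v=-2.104973
2: F=-42.000989 v=5.653792
3: F=-6.431520 v=5.545465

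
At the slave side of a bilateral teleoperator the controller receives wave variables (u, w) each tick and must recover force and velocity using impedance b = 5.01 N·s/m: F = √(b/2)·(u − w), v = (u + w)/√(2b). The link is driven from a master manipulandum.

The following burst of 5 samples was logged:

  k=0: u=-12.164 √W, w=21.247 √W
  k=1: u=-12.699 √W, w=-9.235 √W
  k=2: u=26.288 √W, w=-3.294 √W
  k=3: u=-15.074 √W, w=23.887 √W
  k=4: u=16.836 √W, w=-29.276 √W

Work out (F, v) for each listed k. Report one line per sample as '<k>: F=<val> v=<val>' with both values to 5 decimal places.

k=0: u−w=-33.41100, u+w=9.08300; √(b/2)=1.58272, √(2b)=3.16544; F=1.58272×(-33.411)=-52.88023, v=9.08300/3.16544=2.86943
k=1: u−w=-3.46400, u+w=-21.93400; √(b/2)=1.58272, √(2b)=3.16544; F=1.58272×(-3.464)=-5.48254, v=-21.93400/3.16544=-6.92921
k=2: u−w=29.58200, u+w=22.99400; √(b/2)=1.58272, √(2b)=3.16544; F=1.58272×29.582=46.82000, v=22.99400/3.16544=7.26408
k=3: u−w=-38.96100, u+w=8.81300; √(b/2)=1.58272, √(2b)=3.16544; F=1.58272×(-38.961)=-61.66432, v=8.81300/3.16544=2.78413
k=4: u−w=46.11200, u+w=-12.44000; √(b/2)=1.58272, √(2b)=3.16544; F=1.58272×46.112=72.98235, v=-12.44000/3.16544=-3.92995

0: F=-52.88023 v=2.86943
1: F=-5.48254 v=-6.92921
2: F=46.82000 v=7.26408
3: F=-61.66432 v=2.78413
4: F=72.98235 v=-3.92995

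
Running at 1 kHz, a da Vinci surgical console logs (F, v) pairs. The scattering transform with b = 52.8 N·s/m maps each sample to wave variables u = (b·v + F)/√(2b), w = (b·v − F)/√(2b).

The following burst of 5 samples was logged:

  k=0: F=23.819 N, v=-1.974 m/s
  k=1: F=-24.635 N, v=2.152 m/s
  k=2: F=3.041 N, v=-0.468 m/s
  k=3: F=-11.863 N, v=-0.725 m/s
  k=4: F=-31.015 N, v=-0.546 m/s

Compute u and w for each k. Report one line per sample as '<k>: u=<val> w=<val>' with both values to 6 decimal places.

0: u=-7.824712 w=-12.460479
1: u=8.659886 w=13.454466
2: u=-2.108701 w=-2.700554
3: u=-4.879534 w=-2.570701
4: u=-5.823542 w=0.212744

k=0: b·v=52.8×(-1.974)=-104.227200; √(2b)=10.276186; u=(-104.227200+23.819)/10.276186=-7.824712, w=(-104.227200−23.819)/10.276186=-12.460479
k=1: b·v=52.8×2.152=113.625600; √(2b)=10.276186; u=(113.625600+(-24.635))/10.276186=8.659886, w=(113.625600−(-24.635))/10.276186=13.454466
k=2: b·v=52.8×(-0.468)=-24.710400; √(2b)=10.276186; u=(-24.710400+3.041)/10.276186=-2.108701, w=(-24.710400−3.041)/10.276186=-2.700554
k=3: b·v=52.8×(-0.725)=-38.280000; √(2b)=10.276186; u=(-38.280000+(-11.863))/10.276186=-4.879534, w=(-38.280000−(-11.863))/10.276186=-2.570701
k=4: b·v=52.8×(-0.546)=-28.828800; √(2b)=10.276186; u=(-28.828800+(-31.015))/10.276186=-5.823542, w=(-28.828800−(-31.015))/10.276186=0.212744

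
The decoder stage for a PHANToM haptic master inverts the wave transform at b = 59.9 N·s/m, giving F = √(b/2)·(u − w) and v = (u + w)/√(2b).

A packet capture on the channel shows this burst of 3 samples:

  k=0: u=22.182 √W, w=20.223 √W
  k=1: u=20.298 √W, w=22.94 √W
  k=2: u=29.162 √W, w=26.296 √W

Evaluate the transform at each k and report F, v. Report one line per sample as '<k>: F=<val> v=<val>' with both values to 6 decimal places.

0: F=10.720940 v=3.874259
1: F=-14.458766 v=3.950365
2: F=15.684642 v=5.066824

k=0: u−w=1.959000, u+w=42.405000; √(b/2)=5.472659, √(2b)=10.945319; F=5.472659×1.959=10.720940, v=42.405000/10.945319=3.874259
k=1: u−w=-2.642000, u+w=43.238000; √(b/2)=5.472659, √(2b)=10.945319; F=5.472659×(-2.642)=-14.458766, v=43.238000/10.945319=3.950365
k=2: u−w=2.866000, u+w=55.458000; √(b/2)=5.472659, √(2b)=10.945319; F=5.472659×2.866=15.684642, v=55.458000/10.945319=5.066824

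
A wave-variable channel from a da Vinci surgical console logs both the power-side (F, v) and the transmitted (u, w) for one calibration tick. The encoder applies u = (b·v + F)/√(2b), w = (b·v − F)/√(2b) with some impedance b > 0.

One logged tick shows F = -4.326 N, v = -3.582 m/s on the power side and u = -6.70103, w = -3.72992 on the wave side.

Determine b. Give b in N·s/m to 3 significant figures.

b = 4.24 N·s/m

u + w = -10.43095;  u + w = √(2b)·v, so √(2b) = -10.43095/(-3.582) = 2.91205.
b = (√(2b))²/2 = 8.48001/2 = 4.24001.
(Check via u − w = 2F/√(2b): u − w = -2.97111, 2F/√(2b) = -2.97111.)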